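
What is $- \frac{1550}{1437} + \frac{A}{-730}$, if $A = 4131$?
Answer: $- \frac{7067747}{1049010} \approx -6.7375$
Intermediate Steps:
$- \frac{1550}{1437} + \frac{A}{-730} = - \frac{1550}{1437} + \frac{4131}{-730} = \left(-1550\right) \frac{1}{1437} + 4131 \left(- \frac{1}{730}\right) = - \frac{1550}{1437} - \frac{4131}{730} = - \frac{7067747}{1049010}$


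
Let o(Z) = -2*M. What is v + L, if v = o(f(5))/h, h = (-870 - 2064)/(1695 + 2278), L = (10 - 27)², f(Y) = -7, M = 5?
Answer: 443828/1467 ≈ 302.54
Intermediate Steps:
L = 289 (L = (-17)² = 289)
o(Z) = -10 (o(Z) = -2*5 = -10)
h = -2934/3973 ≈ -0.73848
v = 19865/1467 (v = -10/(-2934/3973) = -10*(-3973/2934) = 19865/1467 ≈ 13.541)
v + L = 19865/1467 + 289 = 443828/1467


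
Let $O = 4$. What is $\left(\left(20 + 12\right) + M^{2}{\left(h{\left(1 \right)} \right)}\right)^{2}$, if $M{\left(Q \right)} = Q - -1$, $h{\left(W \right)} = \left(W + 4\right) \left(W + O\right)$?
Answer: $501264$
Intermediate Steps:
$h{\left(W \right)} = \left(4 + W\right)^{2}$ ($h{\left(W \right)} = \left(W + 4\right) \left(W + 4\right) = \left(4 + W\right) \left(4 + W\right) = \left(4 + W\right)^{2}$)
$M{\left(Q \right)} = 1 + Q$ ($M{\left(Q \right)} = Q + 1 = 1 + Q$)
$\left(\left(20 + 12\right) + M^{2}{\left(h{\left(1 \right)} \right)}\right)^{2} = \left(\left(20 + 12\right) + \left(1 + \left(16 + 1^{2} + 8 \cdot 1\right)\right)^{2}\right)^{2} = \left(32 + \left(1 + \left(16 + 1 + 8\right)\right)^{2}\right)^{2} = \left(32 + \left(1 + 25\right)^{2}\right)^{2} = \left(32 + 26^{2}\right)^{2} = \left(32 + 676\right)^{2} = 708^{2} = 501264$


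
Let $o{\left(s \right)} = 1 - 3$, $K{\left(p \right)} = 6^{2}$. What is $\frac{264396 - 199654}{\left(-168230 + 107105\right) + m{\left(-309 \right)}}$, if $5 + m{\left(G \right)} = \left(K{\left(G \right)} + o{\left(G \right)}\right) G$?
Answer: $- \frac{32371}{35818} \approx -0.90376$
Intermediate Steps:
$K{\left(p \right)} = 36$
$o{\left(s \right)} = -2$ ($o{\left(s \right)} = 1 - 3 = -2$)
$m{\left(G \right)} = -5 + 34 G$ ($m{\left(G \right)} = -5 + \left(36 - 2\right) G = -5 + 34 G$)
$\frac{264396 - 199654}{\left(-168230 + 107105\right) + m{\left(-309 \right)}} = \frac{264396 - 199654}{\left(-168230 + 107105\right) + \left(-5 + 34 \left(-309\right)\right)} = \frac{64742}{-61125 - 10511} = \frac{64742}{-71636} = 64742 \left(- \frac{1}{71636}\right) = - \frac{32371}{35818}$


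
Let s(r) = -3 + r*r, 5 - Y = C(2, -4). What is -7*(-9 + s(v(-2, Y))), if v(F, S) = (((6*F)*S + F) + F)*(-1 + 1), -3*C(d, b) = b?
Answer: 84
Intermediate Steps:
C(d, b) = -b/3
Y = 11/3 (Y = 5 - (-1)*(-4)/3 = 5 - 1*4/3 = 5 - 4/3 = 11/3 ≈ 3.6667)
v(F, S) = 0 (v(F, S) = ((6*F*S + F) + F)*0 = ((F + 6*F*S) + F)*0 = (2*F + 6*F*S)*0 = 0)
s(r) = -3 + r²
-7*(-9 + s(v(-2, Y))) = -7*(-9 + (-3 + 0²)) = -7*(-9 + (-3 + 0)) = -7*(-9 - 3) = -7*(-12) = 84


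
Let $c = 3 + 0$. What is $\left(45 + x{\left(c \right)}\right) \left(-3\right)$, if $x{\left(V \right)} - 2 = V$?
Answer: $-150$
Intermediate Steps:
$c = 3$
$x{\left(V \right)} = 2 + V$
$\left(45 + x{\left(c \right)}\right) \left(-3\right) = \left(45 + \left(2 + 3\right)\right) \left(-3\right) = \left(45 + 5\right) \left(-3\right) = 50 \left(-3\right) = -150$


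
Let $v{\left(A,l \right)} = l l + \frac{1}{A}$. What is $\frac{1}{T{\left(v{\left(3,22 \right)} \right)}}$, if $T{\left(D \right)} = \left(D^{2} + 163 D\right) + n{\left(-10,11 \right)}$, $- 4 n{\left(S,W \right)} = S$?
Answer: $\frac{18}{5643497} \approx 3.1895 \cdot 10^{-6}$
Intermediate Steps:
$n{\left(S,W \right)} = - \frac{S}{4}$
$v{\left(A,l \right)} = \frac{1}{A} + l^{2}$ ($v{\left(A,l \right)} = l^{2} + \frac{1}{A} = \frac{1}{A} + l^{2}$)
$T{\left(D \right)} = \frac{5}{2} + D^{2} + 163 D$ ($T{\left(D \right)} = \left(D^{2} + 163 D\right) - - \frac{5}{2} = \left(D^{2} + 163 D\right) + \frac{5}{2} = \frac{5}{2} + D^{2} + 163 D$)
$\frac{1}{T{\left(v{\left(3,22 \right)} \right)}} = \frac{1}{\frac{5}{2} + \left(\frac{1}{3} + 22^{2}\right)^{2} + 163 \left(\frac{1}{3} + 22^{2}\right)} = \frac{1}{\frac{5}{2} + \left(\frac{1}{3} + 484\right)^{2} + 163 \left(\frac{1}{3} + 484\right)} = \frac{1}{\frac{5}{2} + \left(\frac{1453}{3}\right)^{2} + 163 \cdot \frac{1453}{3}} = \frac{1}{\frac{5}{2} + \frac{2111209}{9} + \frac{236839}{3}} = \frac{1}{\frac{5643497}{18}} = \frac{18}{5643497}$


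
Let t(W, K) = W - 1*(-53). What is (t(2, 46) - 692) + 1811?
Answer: 1174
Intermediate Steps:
t(W, K) = 53 + W (t(W, K) = W + 53 = 53 + W)
(t(2, 46) - 692) + 1811 = ((53 + 2) - 692) + 1811 = (55 - 692) + 1811 = -637 + 1811 = 1174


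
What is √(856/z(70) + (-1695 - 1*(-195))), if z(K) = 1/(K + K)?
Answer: 2*√29585 ≈ 344.01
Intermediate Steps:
z(K) = 1/(2*K)
√(856/z(70) + (-1695 - 1*(-195))) = √(856/(((½)/70)) + (-1695 - 1*(-195))) = √(856/(((½)*(1/70))) + (-1695 + 195)) = √(856/(1/140) - 1500) = √(856*140 - 1500) = √(119840 - 1500) = √118340 = 2*√29585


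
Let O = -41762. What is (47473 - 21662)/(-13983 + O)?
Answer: -25811/55745 ≈ -0.46302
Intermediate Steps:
(47473 - 21662)/(-13983 + O) = (47473 - 21662)/(-13983 - 41762) = 25811/(-55745) = 25811*(-1/55745) = -25811/55745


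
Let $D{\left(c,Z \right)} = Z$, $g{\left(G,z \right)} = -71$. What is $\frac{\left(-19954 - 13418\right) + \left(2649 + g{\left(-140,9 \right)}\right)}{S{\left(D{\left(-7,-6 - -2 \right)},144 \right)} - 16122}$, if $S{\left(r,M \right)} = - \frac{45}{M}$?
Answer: $\frac{492704}{257957} \approx 1.91$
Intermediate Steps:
$\frac{\left(-19954 - 13418\right) + \left(2649 + g{\left(-140,9 \right)}\right)}{S{\left(D{\left(-7,-6 - -2 \right)},144 \right)} - 16122} = \frac{\left(-19954 - 13418\right) + \left(2649 - 71\right)}{- \frac{45}{144} - 16122} = \frac{-33372 + 2578}{\left(-45\right) \frac{1}{144} - 16122} = - \frac{30794}{- \frac{5}{16} - 16122} = - \frac{30794}{- \frac{257957}{16}} = \left(-30794\right) \left(- \frac{16}{257957}\right) = \frac{492704}{257957}$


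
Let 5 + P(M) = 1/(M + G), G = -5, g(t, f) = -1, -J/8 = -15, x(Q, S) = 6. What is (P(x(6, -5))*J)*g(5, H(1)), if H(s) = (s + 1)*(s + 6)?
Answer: 480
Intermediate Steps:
H(s) = (1 + s)*(6 + s)
J = 120 (J = -8*(-15) = 120)
P(M) = -5 + 1/(-5 + M) (P(M) = -5 + 1/(M - 5) = -5 + 1/(-5 + M))
(P(x(6, -5))*J)*g(5, H(1)) = (((26 - 5*6)/(-5 + 6))*120)*(-1) = (((26 - 30)/1)*120)*(-1) = ((1*(-4))*120)*(-1) = -4*120*(-1) = -480*(-1) = 480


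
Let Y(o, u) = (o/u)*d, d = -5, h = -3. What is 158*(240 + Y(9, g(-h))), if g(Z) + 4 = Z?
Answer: 45030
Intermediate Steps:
g(Z) = -4 + Z
Y(o, u) = -5*o/u (Y(o, u) = (o/u)*(-5) = -5*o/u)
158*(240 + Y(9, g(-h))) = 158*(240 - 5*9/(-4 - 1*(-3))) = 158*(240 - 5*9/(-4 + 3)) = 158*(240 - 5*9/(-1)) = 158*(240 - 5*9*(-1)) = 158*(240 + 45) = 158*285 = 45030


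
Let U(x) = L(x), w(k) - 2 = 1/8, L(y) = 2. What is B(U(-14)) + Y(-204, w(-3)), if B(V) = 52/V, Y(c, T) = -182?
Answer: -156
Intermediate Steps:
w(k) = 17/8 (w(k) = 2 + 1/8 = 2 + ⅛ = 17/8)
U(x) = 2
B(U(-14)) + Y(-204, w(-3)) = 52/2 - 182 = 52*(½) - 182 = 26 - 182 = -156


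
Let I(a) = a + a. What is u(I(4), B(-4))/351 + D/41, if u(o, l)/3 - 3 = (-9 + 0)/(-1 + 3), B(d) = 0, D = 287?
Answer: 545/78 ≈ 6.9872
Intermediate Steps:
I(a) = 2*a
u(o, l) = -9/2 (u(o, l) = 9 + 3*((-9 + 0)/(-1 + 3)) = 9 + 3*(-9/2) = 9 - 27/2 = -9/2)
u(I(4), B(-4))/351 + D/41 = -9/2/351 + 287/41 = -9/2*1/351 + 287*(1/41) = -1/78 + 7 = 545/78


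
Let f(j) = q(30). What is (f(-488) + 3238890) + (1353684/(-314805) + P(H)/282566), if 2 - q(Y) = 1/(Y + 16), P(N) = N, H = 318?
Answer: 2208838656117425241/681974453830 ≈ 3.2389e+6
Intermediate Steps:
q(Y) = 2 - 1/(16 + Y) (q(Y) = 2 - 1/(Y + 16) = 2 - 1/(16 + Y))
f(j) = 91/46 (f(j) = (31 + 2*30)/(16 + 30) = (31 + 60)/46 = (1/46)*91 = 91/46)
(f(-488) + 3238890) + (1353684/(-314805) + P(H)/282566) = (91/46 + 3238890) + (1353684/(-314805) + 318/282566) = 148989031/46 + (1353684*(-1/314805) + 318*(1/282566)) = 148989031/46 + (-451228/104935 + 159/141283) = 148989031/46 - 63734160859/14825531605 = 2208838656117425241/681974453830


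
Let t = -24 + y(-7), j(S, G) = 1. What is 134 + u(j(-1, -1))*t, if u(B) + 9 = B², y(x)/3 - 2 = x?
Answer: 446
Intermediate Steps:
y(x) = 6 + 3*x
u(B) = -9 + B²
t = -39 (t = -24 + (6 + 3*(-7)) = -24 + (6 - 21) = -24 - 15 = -39)
134 + u(j(-1, -1))*t = 134 + (-9 + 1²)*(-39) = 134 + (-9 + 1)*(-39) = 134 - 8*(-39) = 134 + 312 = 446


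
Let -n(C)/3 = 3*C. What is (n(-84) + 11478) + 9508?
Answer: 21742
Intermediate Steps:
n(C) = -9*C
(n(-84) + 11478) + 9508 = (-9*(-84) + 11478) + 9508 = (756 + 11478) + 9508 = 12234 + 9508 = 21742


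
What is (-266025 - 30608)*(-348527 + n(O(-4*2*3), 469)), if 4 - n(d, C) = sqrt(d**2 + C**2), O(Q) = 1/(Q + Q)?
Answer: 103383423059 + 296633*sqrt(506790145)/48 ≈ 1.0352e+11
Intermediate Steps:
O(Q) = 1/(2*Q)
n(d, C) = 4 - sqrt(C**2 + d**2) (n(d, C) = 4 - sqrt(d**2 + C**2) = 4 - sqrt(C**2 + d**2))
(-266025 - 30608)*(-348527 + n(O(-4*2*3), 469)) = (-266025 - 30608)*(-348527 + (4 - sqrt(469**2 + (1/(2*((-4*2*3))))**2))) = -296633*(-348527 + (4 - sqrt(219961 + (1/(2*((-8*3))))**2))) = -296633*(-348527 + (4 - sqrt(219961 + ((1/2)/(-24))**2))) = -296633*(-348527 + (4 - sqrt(219961 + ((1/2)*(-1/24))**2))) = -296633*(-348527 + (4 - sqrt(219961 + (-1/48)**2))) = -296633*(-348527 + (4 - sqrt(219961 + 1/2304))) = -296633*(-348527 + (4 - sqrt(506790145/2304))) = -296633*(-348527 + (4 - sqrt(506790145)/48)) = -296633*(-348523 - sqrt(506790145)/48) = 103383423059 + 296633*sqrt(506790145)/48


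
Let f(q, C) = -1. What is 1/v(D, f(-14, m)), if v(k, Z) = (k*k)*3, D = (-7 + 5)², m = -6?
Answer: 1/48 ≈ 0.020833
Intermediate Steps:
D = 4 (D = (-2)² = 4)
v(k, Z) = 3*k² (v(k, Z) = k²*3 = 3*k²)
1/v(D, f(-14, m)) = 1/(3*4²) = 1/(3*16) = 1/48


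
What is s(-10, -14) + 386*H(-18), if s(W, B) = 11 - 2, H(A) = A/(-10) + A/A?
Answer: 5449/5 ≈ 1089.8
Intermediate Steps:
H(A) = 1 - A/10 (H(A) = A*(-⅒) + 1 = -A/10 + 1 = 1 - A/10)
s(W, B) = 9
s(-10, -14) + 386*H(-18) = 9 + 386*(1 - ⅒*(-18)) = 9 + 386*(1 + 9/5) = 9 + 386*(14/5) = 9 + 5404/5 = 5449/5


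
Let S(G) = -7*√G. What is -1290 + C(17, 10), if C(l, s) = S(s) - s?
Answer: -1300 - 7*√10 ≈ -1322.1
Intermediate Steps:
C(l, s) = -s - 7*√s (C(l, s) = -7*√s - s = -s - 7*√s)
-1290 + C(17, 10) = -1290 + (-1*10 - 7*√10) = -1290 + (-10 - 7*√10) = -1300 - 7*√10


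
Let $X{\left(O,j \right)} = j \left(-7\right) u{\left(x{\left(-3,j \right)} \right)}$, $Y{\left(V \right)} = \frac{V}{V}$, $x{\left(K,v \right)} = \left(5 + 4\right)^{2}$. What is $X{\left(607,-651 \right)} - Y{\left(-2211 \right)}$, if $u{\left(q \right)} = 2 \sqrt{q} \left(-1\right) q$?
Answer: $-6644107$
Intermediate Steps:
$x{\left(K,v \right)} = 81$ ($x{\left(K,v \right)} = 9^{2} = 81$)
$u{\left(q \right)} = - 2 q^{\frac{3}{2}}$ ($u{\left(q \right)} = - 2 \sqrt{q} q = - 2 q^{\frac{3}{2}}$)
$Y{\left(V \right)} = 1$
$X{\left(O,j \right)} = 10206 j$ ($X{\left(O,j \right)} = j \left(-7\right) \left(- 2 \cdot 81^{\frac{3}{2}}\right) = - 7 j \left(\left(-2\right) 729\right) = - 7 j \left(-1458\right) = 10206 j$)
$X{\left(607,-651 \right)} - Y{\left(-2211 \right)} = 10206 \left(-651\right) - 1 = -6644106 - 1 = -6644107$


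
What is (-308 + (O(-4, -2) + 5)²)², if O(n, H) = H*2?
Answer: 94249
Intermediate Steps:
O(n, H) = 2*H
(-308 + (O(-4, -2) + 5)²)² = (-308 + (2*(-2) + 5)²)² = (-308 + (-4 + 5)²)² = (-308 + 1²)² = (-308 + 1)² = (-307)² = 94249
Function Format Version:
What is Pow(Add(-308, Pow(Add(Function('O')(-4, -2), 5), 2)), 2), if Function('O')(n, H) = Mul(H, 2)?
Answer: 94249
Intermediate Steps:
Function('O')(n, H) = Mul(2, H)
Pow(Add(-308, Pow(Add(Function('O')(-4, -2), 5), 2)), 2) = Pow(Add(-308, Pow(Add(Mul(2, -2), 5), 2)), 2) = Pow(Add(-308, Pow(Add(-4, 5), 2)), 2) = Pow(Add(-308, Pow(1, 2)), 2) = Pow(Add(-308, 1), 2) = Pow(-307, 2) = 94249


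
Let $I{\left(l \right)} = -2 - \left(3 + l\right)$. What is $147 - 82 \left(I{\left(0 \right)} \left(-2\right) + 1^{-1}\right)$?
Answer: $-755$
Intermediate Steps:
$I{\left(l \right)} = -5 - l$
$147 - 82 \left(I{\left(0 \right)} \left(-2\right) + 1^{-1}\right) = 147 - 82 \left(\left(-5 - 0\right) \left(-2\right) + 1^{-1}\right) = 147 - 82 \left(\left(-5 + 0\right) \left(-2\right) + 1\right) = 147 - 82 \left(\left(-5\right) \left(-2\right) + 1\right) = 147 - 82 \left(10 + 1\right) = 147 - 902 = -755$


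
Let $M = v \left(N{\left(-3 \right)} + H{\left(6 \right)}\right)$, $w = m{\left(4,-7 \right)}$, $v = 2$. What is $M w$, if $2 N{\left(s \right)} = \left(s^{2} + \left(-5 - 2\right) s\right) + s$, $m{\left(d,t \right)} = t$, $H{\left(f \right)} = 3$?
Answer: $-231$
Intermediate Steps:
$N{\left(s \right)} = \frac{s^{2}}{2} - 3 s$ ($N{\left(s \right)} = \frac{\left(s^{2} + \left(-5 - 2\right) s\right) + s}{2} = \frac{\left(s^{2} - 7 s\right) + s}{2} = \frac{s^{2} - 6 s}{2} = \frac{s^{2}}{2} - 3 s$)
$w = -7$
$M = 33$ ($M = 2 \left(\frac{1}{2} \left(-3\right) \left(-6 - 3\right) + 3\right) = 2 \left(\frac{1}{2} \left(-3\right) \left(-9\right) + 3\right) = 2 \left(\frac{27}{2} + 3\right) = 2 \cdot \frac{33}{2} = 33$)
$M w = 33 \left(-7\right) = -231$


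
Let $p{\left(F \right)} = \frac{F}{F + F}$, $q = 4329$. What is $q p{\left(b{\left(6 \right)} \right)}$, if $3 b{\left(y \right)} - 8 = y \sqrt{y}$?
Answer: $\frac{4329}{2} \approx 2164.5$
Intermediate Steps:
$b{\left(y \right)} = \frac{8}{3} + \frac{y^{\frac{3}{2}}}{3}$ ($b{\left(y \right)} = \frac{8}{3} + \frac{y \sqrt{y}}{3} = \frac{8}{3} + \frac{y^{\frac{3}{2}}}{3}$)
$p{\left(F \right)} = \frac{1}{2}$ ($p{\left(F \right)} = \frac{F}{2 F} = F \frac{1}{2 F} = \frac{1}{2}$)
$q p{\left(b{\left(6 \right)} \right)} = 4329 \cdot \frac{1}{2} = \frac{4329}{2}$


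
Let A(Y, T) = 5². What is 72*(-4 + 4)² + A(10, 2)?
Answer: 25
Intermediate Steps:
A(Y, T) = 25
72*(-4 + 4)² + A(10, 2) = 72*(-4 + 4)² + 25 = 72*0² + 25 = 72*0 + 25 = 0 + 25 = 25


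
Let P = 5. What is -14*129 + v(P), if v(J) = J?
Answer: -1801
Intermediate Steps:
-14*129 + v(P) = -14*129 + 5 = -1806 + 5 = -1801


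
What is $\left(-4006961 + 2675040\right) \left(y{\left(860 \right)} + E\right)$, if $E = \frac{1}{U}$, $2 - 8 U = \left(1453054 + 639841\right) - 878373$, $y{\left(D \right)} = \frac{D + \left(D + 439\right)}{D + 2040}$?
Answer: $- \frac{3010744820213}{3036300} \approx -9.9158 \cdot 10^{5}$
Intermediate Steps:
$y{\left(D \right)} = \frac{439 + 2 D}{2040 + D}$ ($y{\left(D \right)} = \frac{D + \left(439 + D\right)}{2040 + D} = \frac{439 + 2 D}{2040 + D}$)
$U = -151815$ ($U = \frac{1}{4} - \frac{\left(1453054 + 639841\right) - 878373}{8} = \frac{1}{4} - \frac{2092895 - 878373}{8} = \frac{1}{4} - \frac{607261}{4} = -151815$)
$E = - \frac{1}{151815}$ ($E = \frac{1}{-151815} = - \frac{1}{151815} \approx -6.587 \cdot 10^{-6}$)
$\left(-4006961 + 2675040\right) \left(y{\left(860 \right)} + E\right) = \left(-4006961 + 2675040\right) \left(\frac{439 + 2 \cdot 860}{2040 + 860} - \frac{1}{151815}\right) = - 1331921 \left(\frac{439 + 1720}{2900} - \frac{1}{151815}\right) = - 1331921 \left(\frac{1}{2900} \cdot 2159 - \frac{1}{151815}\right) = - 1331921 \left(\frac{2159}{2900} - \frac{1}{151815}\right) = \left(-1331921\right) \frac{2260453}{3036300} = - \frac{3010744820213}{3036300}$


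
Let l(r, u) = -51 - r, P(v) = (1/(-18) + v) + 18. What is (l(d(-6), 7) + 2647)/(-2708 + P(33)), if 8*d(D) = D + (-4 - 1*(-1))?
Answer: -186993/191308 ≈ -0.97744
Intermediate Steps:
d(D) = -3/8 + D/8 (d(D) = (D + (-4 - 1*(-1)))/8 = (D + (-4 + 1))/8 = (D - 3)/8 = (-3 + D)/8 = -3/8 + D/8)
P(v) = 323/18 + v (P(v) = (-1/18 + v) + 18 = 323/18 + v)
(l(d(-6), 7) + 2647)/(-2708 + P(33)) = ((-51 - (-3/8 + (1/8)*(-6))) + 2647)/(-2708 + (323/18 + 33)) = ((-51 - (-3/8 - 3/4)) + 2647)/(-2708 + 917/18) = ((-51 - 1*(-9/8)) + 2647)/(-47827/18) = ((-51 + 9/8) + 2647)*(-18/47827) = (-399/8 + 2647)*(-18/47827) = (20777/8)*(-18/47827) = -186993/191308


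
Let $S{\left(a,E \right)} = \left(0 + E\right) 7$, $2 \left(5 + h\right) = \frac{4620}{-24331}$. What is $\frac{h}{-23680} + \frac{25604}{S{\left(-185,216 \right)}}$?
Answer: $\frac{368803472885}{21778775424} \approx 16.934$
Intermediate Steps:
$h = - \frac{123965}{24331}$ ($h = -5 + \frac{4620 \frac{1}{-24331}}{2} = -5 + \frac{4620 \left(- \frac{1}{24331}\right)}{2} = -5 + \frac{1}{2} \left(- \frac{4620}{24331}\right) = -5 - \frac{2310}{24331} = - \frac{123965}{24331} \approx -5.0949$)
$S{\left(a,E \right)} = 7 E$ ($S{\left(a,E \right)} = E 7 = 7 E$)
$\frac{h}{-23680} + \frac{25604}{S{\left(-185,216 \right)}} = - \frac{123965}{24331 \left(-23680\right)} + \frac{25604}{7 \cdot 216} = \left(- \frac{123965}{24331}\right) \left(- \frac{1}{23680}\right) + \frac{25604}{1512} = \frac{24793}{115231616} + 25604 \cdot \frac{1}{1512} = \frac{24793}{115231616} + \frac{6401}{378} = \frac{368803472885}{21778775424}$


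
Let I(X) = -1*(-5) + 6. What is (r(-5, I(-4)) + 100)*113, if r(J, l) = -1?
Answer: 11187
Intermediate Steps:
I(X) = 11 (I(X) = 5 + 6 = 11)
(r(-5, I(-4)) + 100)*113 = (-1 + 100)*113 = 99*113 = 11187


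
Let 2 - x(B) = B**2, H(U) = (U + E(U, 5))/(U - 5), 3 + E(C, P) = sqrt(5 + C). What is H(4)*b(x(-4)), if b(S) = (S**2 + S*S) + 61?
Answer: -1812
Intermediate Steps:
E(C, P) = -3 + sqrt(5 + C)
H(U) = (-3 + U + sqrt(5 + U))/(-5 + U) (H(U) = (U + (-3 + sqrt(5 + U)))/(U - 5) = (-3 + U + sqrt(5 + U))/(-5 + U))
x(B) = 2 - B**2
b(S) = 61 + 2*S**2 (b(S) = (S**2 + S**2) + 61 = 2*S**2 + 61 = 61 + 2*S**2)
H(4)*b(x(-4)) = ((-3 + 4 + sqrt(5 + 4))/(-5 + 4))*(61 + 2*(2 - 1*(-4)**2)**2) = ((-3 + 4 + sqrt(9))/(-1))*(61 + 2*(2 - 1*16)**2) = (-(-3 + 4 + 3))*(61 + 2*(2 - 16)**2) = (-1*4)*(61 + 2*(-14)**2) = -4*(61 + 2*196) = -4*(61 + 392) = -4*453 = -1812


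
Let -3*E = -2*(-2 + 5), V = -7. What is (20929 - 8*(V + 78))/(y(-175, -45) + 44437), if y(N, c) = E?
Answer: 6787/14813 ≈ 0.45818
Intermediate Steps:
E = 2 (E = -(-2)*(-2 + 5)/3 = -(-2)*3/3 = -⅓*(-6) = 2)
y(N, c) = 2
(20929 - 8*(V + 78))/(y(-175, -45) + 44437) = (20929 - 8*(-7 + 78))/(2 + 44437) = (20929 - 8*71)/44439 = (20929 - 568)*(1/44439) = 20361*(1/44439) = 6787/14813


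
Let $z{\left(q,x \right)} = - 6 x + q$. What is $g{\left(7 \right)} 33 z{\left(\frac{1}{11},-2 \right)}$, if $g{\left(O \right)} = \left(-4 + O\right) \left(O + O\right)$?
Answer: $16758$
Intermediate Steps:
$z{\left(q,x \right)} = q - 6 x$
$g{\left(O \right)} = 2 O \left(-4 + O\right)$ ($g{\left(O \right)} = \left(-4 + O\right) 2 O = 2 O \left(-4 + O\right)$)
$g{\left(7 \right)} 33 z{\left(\frac{1}{11},-2 \right)} = 2 \cdot 7 \left(-4 + 7\right) 33 \left(\frac{1}{11} - -12\right) = 2 \cdot 7 \cdot 3 \cdot 33 \left(\frac{1}{11} + 12\right) = 42 \cdot 33 \cdot \frac{133}{11} = 1386 \cdot \frac{133}{11} = 16758$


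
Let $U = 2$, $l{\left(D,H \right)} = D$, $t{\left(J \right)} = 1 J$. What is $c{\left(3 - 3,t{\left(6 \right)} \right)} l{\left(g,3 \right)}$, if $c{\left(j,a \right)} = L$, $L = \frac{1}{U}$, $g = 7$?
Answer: $\frac{7}{2} \approx 3.5$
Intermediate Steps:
$t{\left(J \right)} = J$
$L = \frac{1}{2} \approx 0.5$
$c{\left(j,a \right)} = \frac{1}{2}$
$c{\left(3 - 3,t{\left(6 \right)} \right)} l{\left(g,3 \right)} = \frac{1}{2} \cdot 7 = \frac{7}{2}$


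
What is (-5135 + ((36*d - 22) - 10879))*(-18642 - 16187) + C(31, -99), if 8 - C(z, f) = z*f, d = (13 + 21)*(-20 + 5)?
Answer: 1197981361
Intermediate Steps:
d = -510 (d = 34*(-15) = -510)
C(z, f) = 8 - f*z (C(z, f) = 8 - z*f = 8 - f*z)
(-5135 + ((36*d - 22) - 10879))*(-18642 - 16187) + C(31, -99) = (-5135 + ((36*(-510) - 22) - 10879))*(-18642 - 16187) + (8 - 1*(-99)*31) = (-5135 + ((-18360 - 22) - 10879))*(-34829) + (8 + 3069) = (-5135 + (-18382 - 10879))*(-34829) + 3077 = (-5135 - 29261)*(-34829) + 3077 = -34396*(-34829) + 3077 = 1197978284 + 3077 = 1197981361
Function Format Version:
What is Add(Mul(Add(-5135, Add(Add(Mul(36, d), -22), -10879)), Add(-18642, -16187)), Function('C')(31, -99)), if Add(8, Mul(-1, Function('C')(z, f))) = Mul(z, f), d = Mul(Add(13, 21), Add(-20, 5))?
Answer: 1197981361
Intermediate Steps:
d = -510 (d = Mul(34, -15) = -510)
Function('C')(z, f) = Add(8, Mul(-1, f, z)) (Function('C')(z, f) = Add(8, Mul(-1, Mul(z, f))) = Add(8, Mul(-1, Mul(f, z))) = Add(8, Mul(-1, f, z)))
Add(Mul(Add(-5135, Add(Add(Mul(36, d), -22), -10879)), Add(-18642, -16187)), Function('C')(31, -99)) = Add(Mul(Add(-5135, Add(Add(Mul(36, -510), -22), -10879)), Add(-18642, -16187)), Add(8, Mul(-1, -99, 31))) = Add(Mul(Add(-5135, Add(Add(-18360, -22), -10879)), -34829), Add(8, 3069)) = Add(Mul(Add(-5135, Add(-18382, -10879)), -34829), 3077) = Add(Mul(Add(-5135, -29261), -34829), 3077) = Add(Mul(-34396, -34829), 3077) = Add(1197978284, 3077) = 1197981361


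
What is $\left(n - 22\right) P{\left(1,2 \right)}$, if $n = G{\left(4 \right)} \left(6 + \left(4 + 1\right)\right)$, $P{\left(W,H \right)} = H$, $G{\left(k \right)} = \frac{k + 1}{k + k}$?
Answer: $- \frac{121}{4} \approx -30.25$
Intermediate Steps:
$G{\left(k \right)} = \frac{1 + k}{2 k}$
$n = \frac{55}{8}$ ($n = \frac{1 + 4}{2 \cdot 4} \left(6 + \left(4 + 1\right)\right) = \frac{1}{2} \cdot \frac{1}{4} \cdot 5 \left(6 + 5\right) = \frac{5}{8} \cdot 11 = \frac{55}{8} \approx 6.875$)
$\left(n - 22\right) P{\left(1,2 \right)} = \left(\frac{55}{8} - 22\right) 2 = \left(- \frac{121}{8}\right) 2 = - \frac{121}{4}$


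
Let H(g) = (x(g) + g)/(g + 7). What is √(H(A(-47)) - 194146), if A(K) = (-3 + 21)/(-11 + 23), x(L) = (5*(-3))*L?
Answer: 2*I*√14027227/17 ≈ 440.62*I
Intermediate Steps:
x(L) = -15*L
A(K) = 3/2 (A(K) = 18/12 = 18*(1/12) = 3/2)
H(g) = -14*g/(7 + g) (H(g) = (-15*g + g)/(g + 7) = (-14*g)/(7 + g) = -14*g/(7 + g))
√(H(A(-47)) - 194146) = √(-14*3/2/(7 + 3/2) - 194146) = √(-14*3/2/17/2 - 194146) = √(-14*3/2*2/17 - 194146) = √(-42/17 - 194146) = √(-3300524/17) = 2*I*√14027227/17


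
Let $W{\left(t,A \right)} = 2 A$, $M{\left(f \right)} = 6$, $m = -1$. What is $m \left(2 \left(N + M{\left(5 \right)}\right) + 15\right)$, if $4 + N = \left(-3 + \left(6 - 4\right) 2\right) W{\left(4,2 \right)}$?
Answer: $-27$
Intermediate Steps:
$N = 0$ ($N = -4 + \left(-3 + \left(6 - 4\right) 2\right) 2 \cdot 2 = -4 + \left(-3 + 2 \cdot 2\right) 4 = -4 + \left(-3 + 4\right) 4 = -4 + 1 \cdot 4 = -4 + 4 = 0$)
$m \left(2 \left(N + M{\left(5 \right)}\right) + 15\right) = - (2 \left(0 + 6\right) + 15) = - (2 \cdot 6 + 15) = - (12 + 15) = \left(-1\right) 27 = -27$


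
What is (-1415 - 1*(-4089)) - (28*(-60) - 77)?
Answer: 4431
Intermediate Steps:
(-1415 - 1*(-4089)) - (28*(-60) - 77) = (-1415 + 4089) - (-1680 - 77) = 2674 - 1*(-1757) = 2674 + 1757 = 4431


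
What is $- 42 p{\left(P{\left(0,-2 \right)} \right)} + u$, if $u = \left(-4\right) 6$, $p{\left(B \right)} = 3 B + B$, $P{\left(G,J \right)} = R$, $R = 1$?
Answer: $-192$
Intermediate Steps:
$P{\left(G,J \right)} = 1$
$p{\left(B \right)} = 4 B$
$u = -24$
$- 42 p{\left(P{\left(0,-2 \right)} \right)} + u = - 42 \cdot 4 \cdot 1 - 24 = \left(-42\right) 4 - 24 = -168 - 24 = -192$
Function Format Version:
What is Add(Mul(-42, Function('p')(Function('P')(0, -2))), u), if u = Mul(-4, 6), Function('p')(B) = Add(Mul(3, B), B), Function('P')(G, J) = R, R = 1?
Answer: -192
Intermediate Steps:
Function('P')(G, J) = 1
Function('p')(B) = Mul(4, B)
u = -24
Add(Mul(-42, Function('p')(Function('P')(0, -2))), u) = Add(Mul(-42, Mul(4, 1)), -24) = Add(Mul(-42, 4), -24) = Add(-168, -24) = -192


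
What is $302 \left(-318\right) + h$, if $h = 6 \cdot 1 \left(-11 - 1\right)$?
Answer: $-96108$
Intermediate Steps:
$h = -72$ ($h = 6 \left(-12\right) = -72$)
$302 \left(-318\right) + h = 302 \left(-318\right) - 72 = -96036 - 72 = -96108$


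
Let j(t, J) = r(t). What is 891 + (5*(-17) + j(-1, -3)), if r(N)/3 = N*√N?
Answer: 806 - 3*I ≈ 806.0 - 3.0*I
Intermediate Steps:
r(N) = 3*N^(3/2) (r(N) = 3*(N*√N) = 3*N^(3/2))
j(t, J) = 3*t^(3/2)
891 + (5*(-17) + j(-1, -3)) = 891 + (5*(-17) + 3*(-1)^(3/2)) = 891 + (-85 + 3*(-I)) = 891 + (-85 - 3*I) = 806 - 3*I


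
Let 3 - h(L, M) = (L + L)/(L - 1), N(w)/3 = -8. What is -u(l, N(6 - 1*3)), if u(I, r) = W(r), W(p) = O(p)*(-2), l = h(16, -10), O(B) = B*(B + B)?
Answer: 2304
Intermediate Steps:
O(B) = 2*B**2 (O(B) = B*(2*B) = 2*B**2)
N(w) = -24 (N(w) = 3*(-8) = -24)
h(L, M) = 3 - 2*L/(-1 + L) (h(L, M) = 3 - (L + L)/(L - 1) = 3 - 2*L/(-1 + L))
l = 13/15 (l = (-3 + 16)/(-1 + 16) = 13/15 ≈ 0.86667)
W(p) = -4*p**2 (W(p) = (2*p**2)*(-2) = -4*p**2)
u(I, r) = -4*r**2
-u(l, N(6 - 1*3)) = -(-4)*(-24)**2 = -(-4)*576 = -1*(-2304) = 2304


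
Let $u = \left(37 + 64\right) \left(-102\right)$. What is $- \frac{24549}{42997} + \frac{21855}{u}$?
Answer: $- \frac{397534411}{147651698} \approx -2.6924$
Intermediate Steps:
$u = -10302$ ($u = 101 \left(-102\right) = -10302$)
$- \frac{24549}{42997} + \frac{21855}{u} = - \frac{24549}{42997} + \frac{21855}{-10302} = \left(-24549\right) \frac{1}{42997} + 21855 \left(- \frac{1}{10302}\right) = - \frac{24549}{42997} - \frac{7285}{3434} = - \frac{397534411}{147651698}$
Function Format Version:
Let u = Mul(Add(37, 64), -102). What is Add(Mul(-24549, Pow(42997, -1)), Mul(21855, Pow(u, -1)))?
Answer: Rational(-397534411, 147651698) ≈ -2.6924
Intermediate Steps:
u = -10302 (u = Mul(101, -102) = -10302)
Add(Mul(-24549, Pow(42997, -1)), Mul(21855, Pow(u, -1))) = Add(Mul(-24549, Pow(42997, -1)), Mul(21855, Pow(-10302, -1))) = Add(Mul(-24549, Rational(1, 42997)), Mul(21855, Rational(-1, 10302))) = Add(Rational(-24549, 42997), Rational(-7285, 3434)) = Rational(-397534411, 147651698)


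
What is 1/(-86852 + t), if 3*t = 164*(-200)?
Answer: -3/293356 ≈ -1.0226e-5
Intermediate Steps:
t = -32800/3 (t = (164*(-200))/3 = (⅓)*(-32800) = -32800/3 ≈ -10933.)
1/(-86852 + t) = 1/(-86852 - 32800/3) = 1/(-293356/3) = -3/293356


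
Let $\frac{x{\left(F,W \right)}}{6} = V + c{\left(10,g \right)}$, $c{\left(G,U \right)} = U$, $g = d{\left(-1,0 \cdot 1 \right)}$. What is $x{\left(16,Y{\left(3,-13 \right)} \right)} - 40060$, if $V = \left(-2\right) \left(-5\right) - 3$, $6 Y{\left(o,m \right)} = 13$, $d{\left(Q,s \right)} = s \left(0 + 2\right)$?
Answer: $-40018$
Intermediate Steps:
$d{\left(Q,s \right)} = 2 s$ ($d{\left(Q,s \right)} = s 2 = 2 s$)
$Y{\left(o,m \right)} = \frac{13}{6}$ ($Y{\left(o,m \right)} = \frac{1}{6} \cdot 13 = \frac{13}{6}$)
$g = 0$ ($g = 2 \cdot 0 \cdot 1 = 2 \cdot 0 = 0$)
$V = 7$ ($V = 10 - 3 = 7$)
$x{\left(F,W \right)} = 42$ ($x{\left(F,W \right)} = 6 \left(7 + 0\right) = 6 \cdot 7 = 42$)
$x{\left(16,Y{\left(3,-13 \right)} \right)} - 40060 = 42 - 40060 = -40018$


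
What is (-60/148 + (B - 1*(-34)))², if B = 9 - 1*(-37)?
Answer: 8673025/1369 ≈ 6335.3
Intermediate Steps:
B = 46 (B = 9 + 37 = 46)
(-60/148 + (B - 1*(-34)))² = (-60/148 + (46 - 1*(-34)))² = (-60*1/148 + (46 + 34))² = (-15/37 + 80)² = (2945/37)² = 8673025/1369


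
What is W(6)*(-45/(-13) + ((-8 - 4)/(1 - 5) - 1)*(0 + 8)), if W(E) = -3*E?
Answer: -4554/13 ≈ -350.31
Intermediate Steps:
W(6)*(-45/(-13) + ((-8 - 4)/(1 - 5) - 1)*(0 + 8)) = (-3*6)*(-45/(-13) + ((-8 - 4)/(1 - 5) - 1)*(0 + 8)) = -18*(-45*(-1/13) + (-12/(-4) - 1)*8) = -18*(45/13 + (-12*(-¼) - 1)*8) = -18*(45/13 + (3 - 1)*8) = -18*(45/13 + 2*8) = -18*(45/13 + 16) = -18*253/13 = -4554/13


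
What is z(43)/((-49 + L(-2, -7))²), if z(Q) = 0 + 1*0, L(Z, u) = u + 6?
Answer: 0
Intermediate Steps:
L(Z, u) = 6 + u
z(Q) = 0 (z(Q) = 0 + 0 = 0)
z(43)/((-49 + L(-2, -7))²) = 0/((-49 + (6 - 7))²) = 0/((-49 - 1)²) = 0/((-50)²) = 0/2500 = 0*(1/2500) = 0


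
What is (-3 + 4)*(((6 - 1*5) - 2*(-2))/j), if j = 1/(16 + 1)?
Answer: 85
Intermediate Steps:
j = 1/17 ≈ 0.058824
(-3 + 4)*(((6 - 1*5) - 2*(-2))/j) = (-3 + 4)*(((6 - 1*5) - 2*(-2))/(1/17)) = 1*(((6 - 5) + 4)*17) = 1*((1 + 4)*17) = 1*(5*17) = 1*85 = 85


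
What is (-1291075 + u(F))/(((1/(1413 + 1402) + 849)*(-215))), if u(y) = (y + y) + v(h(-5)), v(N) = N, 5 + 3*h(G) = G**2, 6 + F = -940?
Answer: 2183810003/308301744 ≈ 7.0834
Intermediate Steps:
F = -946 (F = -6 - 940 = -946)
h(G) = -5/3 + G**2/3
u(y) = 20/3 + 2*y (u(y) = (y + y) + (-5/3 + (1/3)*(-5)**2) = 2*y + (-5/3 + (1/3)*25) = 2*y + (-5/3 + 25/3) = 2*y + 20/3 = 20/3 + 2*y)
(-1291075 + u(F))/(((1/(1413 + 1402) + 849)*(-215))) = (-1291075 + (20/3 + 2*(-946)))/(((1/(1413 + 1402) + 849)*(-215))) = (-1291075 + (20/3 - 1892))/(((1/2815 + 849)*(-215))) = (-1291075 - 5656/3)/(((1/2815 + 849)*(-215))) = -3878881/(3*((2389936/2815)*(-215))) = -3878881/(3*(-102767248/563)) = -3878881/3*(-563/102767248) = 2183810003/308301744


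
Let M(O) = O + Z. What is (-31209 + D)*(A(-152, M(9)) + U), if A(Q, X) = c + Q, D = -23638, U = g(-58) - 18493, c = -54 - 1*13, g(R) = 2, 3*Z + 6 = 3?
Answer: 1026187370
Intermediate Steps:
Z = -1 (Z = -2 + (⅓)*3 = -2 + 1 = -1)
M(O) = -1 + O (M(O) = O - 1 = -1 + O)
c = -67 (c = -54 - 13 = -67)
U = -18491 (U = 2 - 18493 = -18491)
A(Q, X) = -67 + Q
(-31209 + D)*(A(-152, M(9)) + U) = (-31209 - 23638)*((-67 - 152) - 18491) = -54847*(-219 - 18491) = -54847*(-18710) = 1026187370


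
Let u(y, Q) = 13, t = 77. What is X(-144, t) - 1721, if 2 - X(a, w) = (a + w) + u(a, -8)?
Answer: -1665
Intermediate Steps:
X(a, w) = -11 - a - w (X(a, w) = 2 - ((a + w) + 13) = 2 - (13 + a + w) = 2 + (-13 - a - w) = -11 - a - w)
X(-144, t) - 1721 = (-11 - 1*(-144) - 1*77) - 1721 = (-11 + 144 - 77) - 1721 = 56 - 1721 = -1665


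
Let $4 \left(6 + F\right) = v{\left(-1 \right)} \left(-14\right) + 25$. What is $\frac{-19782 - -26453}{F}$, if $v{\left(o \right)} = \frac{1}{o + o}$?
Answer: $\frac{6671}{2} \approx 3335.5$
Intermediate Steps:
$v{\left(o \right)} = \frac{1}{2 o}$
$F = 2$ ($F = -6 + \frac{\frac{1}{2 \left(-1\right)} \left(-14\right) + 25}{4} = -6 + \frac{\frac{1}{2} \left(-1\right) \left(-14\right) + 25}{4} = -6 + \frac{\left(- \frac{1}{2}\right) \left(-14\right) + 25}{4} = -6 + \frac{7 + 25}{4} = -6 + \frac{1}{4} \cdot 32 = -6 + 8 = 2$)
$\frac{-19782 - -26453}{F} = \frac{-19782 - -26453}{2} = \left(-19782 + 26453\right) \frac{1}{2} = 6671 \cdot \frac{1}{2} = \frac{6671}{2}$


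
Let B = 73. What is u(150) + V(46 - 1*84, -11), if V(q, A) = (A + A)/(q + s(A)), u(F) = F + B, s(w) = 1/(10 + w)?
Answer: 8719/39 ≈ 223.56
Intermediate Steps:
u(F) = 73 + F (u(F) = F + 73 = 73 + F)
V(q, A) = 2*A/(q + 1/(10 + A)) (V(q, A) = (A + A)/(q + 1/(10 + A)) = (2*A)/(q + 1/(10 + A)) = 2*A/(q + 1/(10 + A)))
u(150) + V(46 - 1*84, -11) = (73 + 150) + 2*(-11)*(10 - 11)/(1 + (46 - 1*84)*(10 - 11)) = 223 + 2*(-11)*(-1)/(1 + (46 - 84)*(-1)) = 223 + 2*(-11)*(-1)/(1 - 38*(-1)) = 223 + 2*(-11)*(-1)/(1 + 38) = 223 + 2*(-11)*(-1)/39 = 223 + 2*(-11)*(1/39)*(-1) = 223 + 22/39 = 8719/39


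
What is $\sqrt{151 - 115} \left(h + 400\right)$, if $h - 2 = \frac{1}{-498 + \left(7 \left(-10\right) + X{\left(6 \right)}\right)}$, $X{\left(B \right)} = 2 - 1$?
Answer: $\frac{455866}{189} \approx 2412.0$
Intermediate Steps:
$X{\left(B \right)} = 1$ ($X{\left(B \right)} = 2 - 1 = 1$)
$h = \frac{1133}{567}$ ($h = 2 + \frac{1}{-498 + \left(7 \left(-10\right) + 1\right)} = 2 + \frac{1}{-498 + \left(-70 + 1\right)} = 2 + \frac{1}{-498 - 69} = 2 + \frac{1}{-567} = 2 - \frac{1}{567} = \frac{1133}{567} \approx 1.9982$)
$\sqrt{151 - 115} \left(h + 400\right) = \sqrt{151 - 115} \left(\frac{1133}{567} + 400\right) = \sqrt{36} \cdot \frac{227933}{567} = 6 \cdot \frac{227933}{567} = \frac{455866}{189}$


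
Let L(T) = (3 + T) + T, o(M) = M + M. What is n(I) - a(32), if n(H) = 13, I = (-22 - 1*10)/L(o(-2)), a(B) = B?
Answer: -19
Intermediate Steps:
o(M) = 2*M
L(T) = 3 + 2*T
I = 32/5 (I = (-22 - 1*10)/(3 + 2*(2*(-2))) = (-22 - 10)/(3 + 2*(-4)) = -32/(3 - 8) = -32/(-5) = -32*(-⅕) = 32/5 ≈ 6.4000)
n(I) - a(32) = 13 - 1*32 = 13 - 32 = -19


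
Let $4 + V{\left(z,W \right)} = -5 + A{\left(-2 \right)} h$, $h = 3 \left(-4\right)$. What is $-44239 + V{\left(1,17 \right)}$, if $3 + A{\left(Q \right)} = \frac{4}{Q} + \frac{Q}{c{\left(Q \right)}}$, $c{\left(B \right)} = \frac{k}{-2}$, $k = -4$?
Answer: $-44176$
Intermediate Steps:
$c{\left(B \right)} = 2$ ($c{\left(B \right)} = - \frac{4}{-2} = \left(-4\right) \left(- \frac{1}{2}\right) = 2$)
$A{\left(Q \right)} = -3 + \frac{Q}{2} + \frac{4}{Q}$ ($A{\left(Q \right)} = -3 + \left(\frac{4}{Q} + \frac{Q}{2}\right) = -3 + \left(\frac{Q}{2} + \frac{4}{Q}\right) = -3 + \frac{Q}{2} + \frac{4}{Q}$)
$h = -12$
$V{\left(z,W \right)} = 63$ ($V{\left(z,W \right)} = -4 - \left(5 - \left(-3 + \frac{1}{2} \left(-2\right) + \frac{4}{-2}\right) \left(-12\right)\right) = -4 - \left(5 - \left(-3 - 1 + 4 \left(- \frac{1}{2}\right)\right) \left(-12\right)\right) = -4 - \left(5 - \left(-3 - 1 - 2\right) \left(-12\right)\right) = -4 - -67 = -4 + \left(-5 + 72\right) = -4 + 67 = 63$)
$-44239 + V{\left(1,17 \right)} = -44239 + 63 = -44176$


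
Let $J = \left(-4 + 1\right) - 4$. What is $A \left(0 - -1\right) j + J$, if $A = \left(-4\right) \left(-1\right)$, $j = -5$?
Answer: $-27$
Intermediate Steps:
$J = -7$ ($J = -3 - 4 = -7$)
$A = 4$
$A \left(0 - -1\right) j + J = 4 \left(0 - -1\right) \left(-5\right) - 7 = 4 \left(0 + 1\right) \left(-5\right) - 7 = 4 \cdot 1 \left(-5\right) - 7 = 4 \left(-5\right) - 7 = -20 - 7 = -27$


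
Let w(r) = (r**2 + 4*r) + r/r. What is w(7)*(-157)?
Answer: -12246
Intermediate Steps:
w(r) = 1 + r**2 + 4*r (w(r) = (r**2 + 4*r) + 1 = 1 + r**2 + 4*r)
w(7)*(-157) = (1 + 7**2 + 4*7)*(-157) = (1 + 49 + 28)*(-157) = 78*(-157) = -12246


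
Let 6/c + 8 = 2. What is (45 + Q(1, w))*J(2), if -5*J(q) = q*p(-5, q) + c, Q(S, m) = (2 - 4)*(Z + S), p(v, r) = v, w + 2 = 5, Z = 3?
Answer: 407/5 ≈ 81.400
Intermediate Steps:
c = -1 (c = 6/(-8 + 2) = 6/(-6) = 6*(-⅙) = -1)
w = 3 (w = -2 + 5 = 3)
Q(S, m) = -6 - 2*S (Q(S, m) = (2 - 4)*(3 + S) = -2*(3 + S) = -6 - 2*S)
J(q) = ⅕ + q (J(q) = -(q*(-5) - 1)/5 = -(-5*q - 1)/5 = -(-1 - 5*q)/5 = ⅕ + q)
(45 + Q(1, w))*J(2) = (45 + (-6 - 2*1))*(⅕ + 2) = (45 + (-6 - 2))*(11/5) = (45 - 8)*(11/5) = 37*(11/5) = 407/5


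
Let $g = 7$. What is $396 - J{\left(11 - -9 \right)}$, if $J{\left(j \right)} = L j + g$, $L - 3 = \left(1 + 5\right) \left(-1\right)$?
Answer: $449$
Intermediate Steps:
$L = -3$ ($L = 3 + \left(1 + 5\right) \left(-1\right) = 3 + 6 \left(-1\right) = 3 - 6 = -3$)
$J{\left(j \right)} = 7 - 3 j$ ($J{\left(j \right)} = - 3 j + 7 = 7 - 3 j$)
$396 - J{\left(11 - -9 \right)} = 396 - \left(7 - 3 \left(11 - -9\right)\right) = 396 - \left(7 - 3 \left(11 + 9\right)\right) = 396 - \left(7 - 60\right) = 396 - -53 = 396 + 53 = 449$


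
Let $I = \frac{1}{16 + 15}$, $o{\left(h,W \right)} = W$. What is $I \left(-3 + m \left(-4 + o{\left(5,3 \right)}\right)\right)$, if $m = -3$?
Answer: $0$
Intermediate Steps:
$I = \frac{1}{31} \approx 0.032258$
$I \left(-3 + m \left(-4 + o{\left(5,3 \right)}\right)\right) = \frac{-3 - 3 \left(-4 + 3\right)}{31} = \frac{-3 - -3}{31} = \frac{-3 + 3}{31} = \frac{1}{31} \cdot 0 = 0$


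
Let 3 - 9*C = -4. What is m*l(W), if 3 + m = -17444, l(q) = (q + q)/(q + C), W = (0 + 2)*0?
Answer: 0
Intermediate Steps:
C = 7/9 (C = ⅓ - ⅑*(-4) = ⅓ + 4/9 = 7/9 ≈ 0.77778)
W = 0 (W = 2*0 = 0)
l(q) = 2*q/(7/9 + q) (l(q) = (q + q)/(q + 7/9) = (2*q)/(7/9 + q) = 2*q/(7/9 + q))
m = -17447 (m = -3 - 17444 = -17447)
m*l(W) = -314046*0/(7 + 9*0) = -314046*0/(7 + 0) = -314046*0/7 = -17447*0 = 0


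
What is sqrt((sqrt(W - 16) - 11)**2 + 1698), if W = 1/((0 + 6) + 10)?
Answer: sqrt(28849 - 88*I*sqrt(255))/4 ≈ 42.475 - 1.0339*I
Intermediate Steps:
W = 1/16 (W = 1/(6 + 10) = 1/16 ≈ 0.062500)
sqrt((sqrt(W - 16) - 11)**2 + 1698) = sqrt((sqrt(1/16 - 16) - 11)**2 + 1698) = sqrt((sqrt(-255/16) - 11)**2 + 1698) = sqrt((I*sqrt(255)/4 - 11)**2 + 1698) = sqrt((-11 + I*sqrt(255)/4)**2 + 1698) = sqrt(1698 + (-11 + I*sqrt(255)/4)**2)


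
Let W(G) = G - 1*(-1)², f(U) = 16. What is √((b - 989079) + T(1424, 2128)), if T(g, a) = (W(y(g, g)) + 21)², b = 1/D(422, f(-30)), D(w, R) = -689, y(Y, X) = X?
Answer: 2*√130080318602/689 ≈ 1046.9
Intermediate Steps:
W(G) = -1 + G (W(G) = G - 1*1 = G - 1 = -1 + G)
b = -1/689 (b = 1/(-689) = -1/689 ≈ -0.0014514)
T(g, a) = (20 + g)² (T(g, a) = ((-1 + g) + 21)² = (20 + g)²)
√((b - 989079) + T(1424, 2128)) = √((-1/689 - 989079) + (20 + 1424)²) = √(-681475432/689 + 1444²) = √(-681475432/689 + 2085136) = √(755183272/689) = 2*√130080318602/689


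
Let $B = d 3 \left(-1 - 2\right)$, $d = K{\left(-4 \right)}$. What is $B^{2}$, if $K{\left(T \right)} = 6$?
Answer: $2916$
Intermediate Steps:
$d = 6$
$B = -54$ ($B = 6 \cdot 3 \left(-1 - 2\right) = 18 \left(-1 - 2\right) = 18 \left(-3\right) = -54$)
$B^{2} = \left(-54\right)^{2} = 2916$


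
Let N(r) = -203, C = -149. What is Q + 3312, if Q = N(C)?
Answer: 3109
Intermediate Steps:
Q = -203
Q + 3312 = -203 + 3312 = 3109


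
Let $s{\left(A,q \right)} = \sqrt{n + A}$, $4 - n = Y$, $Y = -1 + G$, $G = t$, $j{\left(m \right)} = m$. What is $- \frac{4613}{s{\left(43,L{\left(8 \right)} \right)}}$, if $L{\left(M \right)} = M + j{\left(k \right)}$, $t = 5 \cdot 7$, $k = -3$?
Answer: $- \frac{4613 \sqrt{13}}{13} \approx -1279.4$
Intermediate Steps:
$t = 35$
$G = 35$
$Y = 34$ ($Y = -1 + 35 = 34$)
$n = -30$ ($n = 4 - 34 = -30$)
$L{\left(M \right)} = -3 + M$ ($L{\left(M \right)} = M - 3 = -3 + M$)
$s{\left(A,q \right)} = \sqrt{-30 + A}$
$- \frac{4613}{s{\left(43,L{\left(8 \right)} \right)}} = - \frac{4613}{\sqrt{-30 + 43}} = - \frac{4613}{\sqrt{13}} = - 4613 \frac{\sqrt{13}}{13} = - \frac{4613 \sqrt{13}}{13}$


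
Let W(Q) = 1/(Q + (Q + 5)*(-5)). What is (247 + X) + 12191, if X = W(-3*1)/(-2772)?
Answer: 448215769/36036 ≈ 12438.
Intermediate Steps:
W(Q) = 1/(-25 - 4*Q) (W(Q) = 1/(Q + (5 + Q)*(-5)) = 1/(Q + (-25 - 5*Q)) = 1/(-25 - 4*Q))
X = 1/36036 (X = -1/(25 + 4*(-3*1))/(-2772) = -1/(25 + 4*(-3))*(-1/2772) = -1/(25 - 12)*(-1/2772) = -1/13*(-1/2772) = 1/36036 ≈ 2.7750e-5)
(247 + X) + 12191 = (247 + 1/36036) + 12191 = 8900893/36036 + 12191 = 448215769/36036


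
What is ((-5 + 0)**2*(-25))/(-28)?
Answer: 625/28 ≈ 22.321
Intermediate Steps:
((-5 + 0)**2*(-25))/(-28) = ((-5)**2*(-25))*(-1/28) = (25*(-25))*(-1/28) = -625*(-1/28) = 625/28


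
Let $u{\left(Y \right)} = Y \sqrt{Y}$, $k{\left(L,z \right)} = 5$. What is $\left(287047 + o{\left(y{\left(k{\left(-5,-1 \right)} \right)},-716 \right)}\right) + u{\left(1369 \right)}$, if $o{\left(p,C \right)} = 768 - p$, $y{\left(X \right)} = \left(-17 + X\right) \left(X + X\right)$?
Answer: $338588$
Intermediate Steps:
$u{\left(Y \right)} = Y^{\frac{3}{2}}$
$y{\left(X \right)} = 2 X \left(-17 + X\right)$ ($y{\left(X \right)} = \left(-17 + X\right) 2 X = 2 X \left(-17 + X\right)$)
$\left(287047 + o{\left(y{\left(k{\left(-5,-1 \right)} \right)},-716 \right)}\right) + u{\left(1369 \right)} = \left(287047 + \left(768 - 2 \cdot 5 \left(-17 + 5\right)\right)\right) + 1369^{\frac{3}{2}} = \left(287047 + \left(768 - 2 \cdot 5 \left(-12\right)\right)\right) + 50653 = \left(287047 + \left(768 - -120\right)\right) + 50653 = \left(287047 + \left(768 + 120\right)\right) + 50653 = \left(287047 + 888\right) + 50653 = 287935 + 50653 = 338588$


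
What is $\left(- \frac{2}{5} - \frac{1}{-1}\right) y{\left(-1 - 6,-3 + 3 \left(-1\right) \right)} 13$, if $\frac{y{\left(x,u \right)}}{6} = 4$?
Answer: $\frac{936}{5} \approx 187.2$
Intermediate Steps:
$y{\left(x,u \right)} = 24$ ($y{\left(x,u \right)} = 6 \cdot 4 = 24$)
$\left(- \frac{2}{5} - \frac{1}{-1}\right) y{\left(-1 - 6,-3 + 3 \left(-1\right) \right)} 13 = \left(- \frac{2}{5} - \frac{1}{-1}\right) 24 \cdot 13 = \left(\left(-2\right) \frac{1}{5} - -1\right) 24 \cdot 13 = \left(- \frac{2}{5} + 1\right) 24 \cdot 13 = \frac{3}{5} \cdot 24 \cdot 13 = \frac{72}{5} \cdot 13 = \frac{936}{5}$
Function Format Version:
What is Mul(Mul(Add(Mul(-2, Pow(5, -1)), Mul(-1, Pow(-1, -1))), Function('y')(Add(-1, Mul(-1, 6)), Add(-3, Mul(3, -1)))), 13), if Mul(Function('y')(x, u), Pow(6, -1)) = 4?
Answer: Rational(936, 5) ≈ 187.20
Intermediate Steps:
Function('y')(x, u) = 24 (Function('y')(x, u) = Mul(6, 4) = 24)
Mul(Mul(Add(Mul(-2, Pow(5, -1)), Mul(-1, Pow(-1, -1))), Function('y')(Add(-1, Mul(-1, 6)), Add(-3, Mul(3, -1)))), 13) = Mul(Mul(Add(Mul(-2, Pow(5, -1)), Mul(-1, Pow(-1, -1))), 24), 13) = Mul(Mul(Add(Mul(-2, Rational(1, 5)), Mul(-1, -1)), 24), 13) = Mul(Mul(Add(Rational(-2, 5), 1), 24), 13) = Mul(Mul(Rational(3, 5), 24), 13) = Mul(Rational(72, 5), 13) = Rational(936, 5)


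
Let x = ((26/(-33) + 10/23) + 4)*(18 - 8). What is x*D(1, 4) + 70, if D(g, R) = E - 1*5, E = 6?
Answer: 80810/759 ≈ 106.47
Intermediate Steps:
D(g, R) = 1 (D(g, R) = 6 - 1*5 = 6 - 5 = 1)
x = 27680/759 (x = ((26*(-1/33) + 10*(1/23)) + 4)*10 = ((-26/33 + 10/23) + 4)*10 = (-268/759 + 4)*10 = (2768/759)*10 = 27680/759 ≈ 36.469)
x*D(1, 4) + 70 = (27680/759)*1 + 70 = 27680/759 + 70 = 80810/759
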